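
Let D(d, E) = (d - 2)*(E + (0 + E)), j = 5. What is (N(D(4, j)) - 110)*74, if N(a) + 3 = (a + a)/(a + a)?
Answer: -8288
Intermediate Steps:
D(d, E) = 2*E*(-2 + d) (D(d, E) = (-2 + d)*(E + E) = (-2 + d)*(2*E) = 2*E*(-2 + d))
N(a) = -2 (N(a) = -3 + (a + a)/(a + a) = -3 + (2*a)/((2*a)) = -3 + (2*a)*(1/(2*a)) = -3 + 1 = -2)
(N(D(4, j)) - 110)*74 = (-2 - 110)*74 = -112*74 = -8288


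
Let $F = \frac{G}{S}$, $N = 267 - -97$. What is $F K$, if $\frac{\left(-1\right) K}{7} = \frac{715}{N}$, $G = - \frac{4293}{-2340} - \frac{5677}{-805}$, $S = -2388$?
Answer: $\frac{584573}{11424192} \approx 0.05117$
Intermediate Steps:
$N = 364$ ($N = 267 + 97 = 364$)
$G = \frac{53143}{5980}$ ($G = \left(-4293\right) \left(- \frac{1}{2340}\right) - - \frac{811}{115} = \frac{477}{260} + \frac{811}{115} = \frac{53143}{5980} \approx 8.8868$)
$K = - \frac{55}{4}$ ($K = - 7 \cdot \frac{715}{364} = - 7 \cdot 715 \cdot \frac{1}{364} = \left(-7\right) \frac{55}{28} = - \frac{55}{4} \approx -13.75$)
$F = - \frac{53143}{14280240}$ ($F = \frac{53143}{5980 \left(-2388\right)} = \frac{53143}{5980} \left(- \frac{1}{2388}\right) = - \frac{53143}{14280240} \approx -0.0037214$)
$F K = \left(- \frac{53143}{14280240}\right) \left(- \frac{55}{4}\right) = \frac{584573}{11424192}$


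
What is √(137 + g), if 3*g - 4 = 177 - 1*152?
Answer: 2*√330/3 ≈ 12.111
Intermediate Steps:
g = 29/3 (g = 4/3 + (177 - 1*152)/3 = 4/3 + (177 - 152)/3 = 4/3 + (⅓)*25 = 4/3 + 25/3 = 29/3 ≈ 9.6667)
√(137 + g) = √(137 + 29/3) = √(440/3) = 2*√330/3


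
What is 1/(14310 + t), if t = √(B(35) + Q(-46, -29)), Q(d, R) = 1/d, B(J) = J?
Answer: 658260/9419698991 - √74014/9419698991 ≈ 6.9852e-5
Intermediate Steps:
t = √74014/46 (t = √(35 + 1/(-46)) = √(35 - 1/46) = √(1609/46) = √74014/46 ≈ 5.9142)
1/(14310 + t) = 1/(14310 + √74014/46)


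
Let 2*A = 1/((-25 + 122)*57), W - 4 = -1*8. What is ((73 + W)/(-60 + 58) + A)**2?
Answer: 36385562500/30569841 ≈ 1190.2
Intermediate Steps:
W = -4 (W = 4 - 1*8 = 4 - 8 = -4)
A = 1/11058 (A = (1/((-25 + 122)*57))/2 = ((1/57)/97)/2 = ((1/97)*(1/57))/2 = (1/2)*(1/5529) = 1/11058 ≈ 9.0432e-5)
((73 + W)/(-60 + 58) + A)**2 = ((73 - 4)/(-60 + 58) + 1/11058)**2 = (69/(-2) + 1/11058)**2 = (69*(-1/2) + 1/11058)**2 = (-69/2 + 1/11058)**2 = (-190750/5529)**2 = 36385562500/30569841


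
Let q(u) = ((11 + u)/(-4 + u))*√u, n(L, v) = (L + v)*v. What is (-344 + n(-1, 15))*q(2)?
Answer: 871*√2 ≈ 1231.8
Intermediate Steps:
n(L, v) = v*(L + v)
q(u) = √u*(11 + u)/(-4 + u) (q(u) = ((11 + u)/(-4 + u))*√u = √u*(11 + u)/(-4 + u))
(-344 + n(-1, 15))*q(2) = (-344 + 15*(-1 + 15))*(√2*(11 + 2)/(-4 + 2)) = (-344 + 15*14)*(√2*13/(-2)) = (-344 + 210)*(√2*(-½)*13) = -(-871)*√2 = 871*√2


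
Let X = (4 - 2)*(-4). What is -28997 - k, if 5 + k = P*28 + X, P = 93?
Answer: -31588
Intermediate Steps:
X = -8 (X = 2*(-4) = -8)
k = 2591 (k = -5 + (93*28 - 8) = -5 + (2604 - 8) = -5 + 2596 = 2591)
-28997 - k = -28997 - 1*2591 = -28997 - 2591 = -31588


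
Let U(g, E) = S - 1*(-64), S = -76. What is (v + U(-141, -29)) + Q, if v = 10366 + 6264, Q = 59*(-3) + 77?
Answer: 16518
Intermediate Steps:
Q = -100 (Q = -177 + 77 = -100)
U(g, E) = -12 (U(g, E) = -76 - 1*(-64) = -76 + 64 = -12)
v = 16630
(v + U(-141, -29)) + Q = (16630 - 12) - 100 = 16618 - 100 = 16518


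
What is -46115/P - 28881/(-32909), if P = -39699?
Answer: 6643754/3257991 ≈ 2.0392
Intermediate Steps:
-46115/P - 28881/(-32909) = -46115/(-39699) - 28881/(-32909) = -46115*(-1/39699) - 28881*(-1/32909) = 115/99 + 28881/32909 = 6643754/3257991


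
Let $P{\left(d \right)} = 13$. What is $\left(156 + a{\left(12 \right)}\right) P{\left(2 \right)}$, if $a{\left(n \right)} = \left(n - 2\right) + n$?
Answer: $2314$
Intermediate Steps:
$a{\left(n \right)} = -2 + 2 n$ ($a{\left(n \right)} = \left(-2 + n\right) + n = -2 + 2 n$)
$\left(156 + a{\left(12 \right)}\right) P{\left(2 \right)} = \left(156 + \left(-2 + 2 \cdot 12\right)\right) 13 = \left(156 + \left(-2 + 24\right)\right) 13 = \left(156 + 22\right) 13 = 178 \cdot 13 = 2314$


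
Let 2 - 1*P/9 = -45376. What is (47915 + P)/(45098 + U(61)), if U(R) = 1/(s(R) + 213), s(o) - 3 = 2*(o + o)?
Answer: 209905820/20745081 ≈ 10.118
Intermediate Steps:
P = 408402 (P = 18 - 9*(-45376) = 18 + 408384 = 408402)
s(o) = 3 + 4*o (s(o) = 3 + 2*(o + o) = 3 + 2*(2*o) = 3 + 4*o)
U(R) = 1/(216 + 4*R) (U(R) = 1/((3 + 4*R) + 213) = 1/(216 + 4*R))
(47915 + P)/(45098 + U(61)) = (47915 + 408402)/(45098 + 1/(4*(54 + 61))) = 456317/(45098 + (¼)/115) = 456317/(45098 + (¼)*(1/115)) = 456317/(45098 + 1/460) = 456317/(20745081/460) = 456317*(460/20745081) = 209905820/20745081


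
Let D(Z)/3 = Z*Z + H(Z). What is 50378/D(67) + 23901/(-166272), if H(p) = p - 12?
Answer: 41930377/11805312 ≈ 3.5518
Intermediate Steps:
H(p) = -12 + p
D(Z) = -36 + 3*Z + 3*Z² (D(Z) = 3*(Z*Z + (-12 + Z)) = 3*(Z² + (-12 + Z)) = 3*(-12 + Z + Z²) = -36 + 3*Z + 3*Z²)
50378/D(67) + 23901/(-166272) = 50378/(-36 + 3*67 + 3*67²) + 23901/(-166272) = 50378/(-36 + 201 + 3*4489) + 23901*(-1/166272) = 50378/(-36 + 201 + 13467) - 7967/55424 = 50378/13632 - 7967/55424 = 50378*(1/13632) - 7967/55424 = 25189/6816 - 7967/55424 = 41930377/11805312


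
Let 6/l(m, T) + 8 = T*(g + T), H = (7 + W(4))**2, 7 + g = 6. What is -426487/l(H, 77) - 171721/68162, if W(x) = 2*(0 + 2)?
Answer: -28314381686477/68162 ≈ -4.1540e+8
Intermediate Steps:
g = -1 (g = -7 + 6 = -1)
W(x) = 4 (W(x) = 2*2 = 4)
H = 121 (H = (7 + 4)**2 = 11**2 = 121)
l(m, T) = 6/(-8 + T*(-1 + T))
-426487/l(H, 77) - 171721/68162 = -426487/(6/(-8 + 77**2 - 1*77)) - 171721/68162 = -426487/(6/(-8 + 5929 - 77)) - 171721*1/68162 = -426487/(6/5844) - 171721/68162 = -426487/(6*(1/5844)) - 171721/68162 = -426487/1/974 - 171721/68162 = -426487*974 - 171721/68162 = -415398338 - 171721/68162 = -28314381686477/68162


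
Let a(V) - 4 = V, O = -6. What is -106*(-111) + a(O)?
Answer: 11764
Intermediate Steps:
a(V) = 4 + V
-106*(-111) + a(O) = -106*(-111) + (4 - 6) = 11766 - 2 = 11764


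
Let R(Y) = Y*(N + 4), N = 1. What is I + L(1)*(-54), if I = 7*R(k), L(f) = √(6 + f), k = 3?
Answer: 105 - 54*√7 ≈ -37.871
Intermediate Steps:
R(Y) = 5*Y (R(Y) = Y*(1 + 4) = Y*5 = 5*Y)
I = 105 (I = 7*(5*3) = 7*15 = 105)
I + L(1)*(-54) = 105 + √(6 + 1)*(-54) = 105 + √7*(-54) = 105 - 54*√7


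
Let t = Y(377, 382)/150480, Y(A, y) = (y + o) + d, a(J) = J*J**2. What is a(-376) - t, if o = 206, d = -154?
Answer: -3999560970457/75240 ≈ -5.3157e+7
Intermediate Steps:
a(J) = J**3
Y(A, y) = 52 + y (Y(A, y) = (y + 206) - 154 = (206 + y) - 154 = 52 + y)
t = 217/75240 (t = (52 + 382)/150480 = 434*(1/150480) = 217/75240 ≈ 0.0028841)
a(-376) - t = (-376)**3 - 1*217/75240 = -53157376 - 217/75240 = -3999560970457/75240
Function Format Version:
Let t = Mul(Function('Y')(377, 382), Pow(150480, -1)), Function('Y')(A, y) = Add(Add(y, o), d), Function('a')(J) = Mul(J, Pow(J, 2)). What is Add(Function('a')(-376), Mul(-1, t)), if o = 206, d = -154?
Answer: Rational(-3999560970457, 75240) ≈ -5.3157e+7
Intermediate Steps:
Function('a')(J) = Pow(J, 3)
Function('Y')(A, y) = Add(52, y) (Function('Y')(A, y) = Add(Add(y, 206), -154) = Add(Add(206, y), -154) = Add(52, y))
t = Rational(217, 75240) (t = Mul(Add(52, 382), Pow(150480, -1)) = Mul(434, Rational(1, 150480)) = Rational(217, 75240) ≈ 0.0028841)
Add(Function('a')(-376), Mul(-1, t)) = Add(Pow(-376, 3), Mul(-1, Rational(217, 75240))) = Add(-53157376, Rational(-217, 75240)) = Rational(-3999560970457, 75240)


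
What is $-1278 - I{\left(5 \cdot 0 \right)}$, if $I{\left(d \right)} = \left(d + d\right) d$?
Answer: $-1278$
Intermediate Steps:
$I{\left(d \right)} = 2 d^{2}$ ($I{\left(d \right)} = 2 d d = 2 d^{2}$)
$-1278 - I{\left(5 \cdot 0 \right)} = -1278 - 2 \left(5 \cdot 0\right)^{2} = -1278 - 2 \cdot 0^{2} = -1278 - 2 \cdot 0 = -1278 - 0 = -1278 + 0 = -1278$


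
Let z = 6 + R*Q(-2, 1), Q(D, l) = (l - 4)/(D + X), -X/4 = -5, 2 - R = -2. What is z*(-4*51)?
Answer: -1088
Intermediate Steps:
R = 4 (R = 2 - 1*(-2) = 2 + 2 = 4)
X = 20 (X = -4*(-5) = 20)
Q(D, l) = (-4 + l)/(20 + D) (Q(D, l) = (l - 4)/(D + 20) = (-4 + l)/(20 + D))
z = 16/3 (z = 6 + 4*((-4 + 1)/(20 - 2)) = 6 + 4*(-3/18) = 6 + 4*((1/18)*(-3)) = 6 + 4*(-⅙) = 6 - ⅔ = 16/3 ≈ 5.3333)
z*(-4*51) = 16*(-4*51)/3 = (16/3)*(-204) = -1088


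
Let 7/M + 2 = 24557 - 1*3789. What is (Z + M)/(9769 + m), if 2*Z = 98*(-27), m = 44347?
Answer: -27473411/1123772856 ≈ -0.024447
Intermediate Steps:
M = 7/20766 (M = 7/(-2 + (24557 - 1*3789)) = 7/(-2 + (24557 - 3789)) = 7/(-2 + 20768) = 7/20766 ≈ 0.00033709)
Z = -1323 (Z = (98*(-27))/2 = (1/2)*(-2646) = -1323)
(Z + M)/(9769 + m) = (-1323 + 7/20766)/(9769 + 44347) = -27473411/20766/54116 = -27473411/20766*1/54116 = -27473411/1123772856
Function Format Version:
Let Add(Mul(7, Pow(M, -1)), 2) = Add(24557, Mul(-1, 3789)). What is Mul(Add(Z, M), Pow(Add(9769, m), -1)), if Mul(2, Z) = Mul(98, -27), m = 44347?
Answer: Rational(-27473411, 1123772856) ≈ -0.024447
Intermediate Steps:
M = Rational(7, 20766) (M = Mul(7, Pow(Add(-2, Add(24557, Mul(-1, 3789))), -1)) = Mul(7, Pow(Add(-2, Add(24557, -3789)), -1)) = Mul(7, Pow(Add(-2, 20768), -1)) = Mul(7, Pow(20766, -1)) = Mul(7, Rational(1, 20766)) = Rational(7, 20766) ≈ 0.00033709)
Z = -1323 (Z = Mul(Rational(1, 2), Mul(98, -27)) = Mul(Rational(1, 2), -2646) = -1323)
Mul(Add(Z, M), Pow(Add(9769, m), -1)) = Mul(Add(-1323, Rational(7, 20766)), Pow(Add(9769, 44347), -1)) = Mul(Rational(-27473411, 20766), Pow(54116, -1)) = Mul(Rational(-27473411, 20766), Rational(1, 54116)) = Rational(-27473411, 1123772856)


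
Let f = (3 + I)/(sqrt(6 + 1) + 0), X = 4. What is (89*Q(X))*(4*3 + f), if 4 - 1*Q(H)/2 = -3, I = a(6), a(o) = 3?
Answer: 14952 + 1068*sqrt(7) ≈ 17778.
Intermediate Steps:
I = 3
Q(H) = 14 (Q(H) = 8 - 2*(-3) = 8 + 6 = 14)
f = 6*sqrt(7)/7 (f = (3 + 3)/(sqrt(6 + 1) + 0) = 6/(sqrt(7) + 0) = 6/(sqrt(7)) = 6*(sqrt(7)/7) = 6*sqrt(7)/7 ≈ 2.2678)
(89*Q(X))*(4*3 + f) = (89*14)*(4*3 + 6*sqrt(7)/7) = 1246*(12 + 6*sqrt(7)/7) = 14952 + 1068*sqrt(7)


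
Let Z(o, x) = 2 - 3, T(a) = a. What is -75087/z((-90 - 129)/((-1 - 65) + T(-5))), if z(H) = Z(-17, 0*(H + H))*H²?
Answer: 42057063/5329 ≈ 7892.1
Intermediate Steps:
Z(o, x) = -1
z(H) = -H²
-75087/z((-90 - 129)/((-1 - 65) + T(-5))) = -75087*(-((-1 - 65) - 5)²/(-90 - 129)²) = -75087*(-(-66 - 5)²/47961) = -75087/((-(-219/(-71))²)) = -75087/((-(-219*(-1/71))²)) = -75087/((-(219/71)²)) = -75087/((-1*47961/5041)) = -75087/(-47961/5041) = -75087*(-5041/47961) = 42057063/5329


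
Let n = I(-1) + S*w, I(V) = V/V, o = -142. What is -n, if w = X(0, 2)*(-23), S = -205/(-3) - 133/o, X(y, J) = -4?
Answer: -1357627/213 ≈ -6373.8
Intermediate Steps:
S = 29509/426 (S = -205/(-3) - 133/(-142) = -205*(-⅓) - 133*(-1/142) = 205/3 + 133/142 = 29509/426 ≈ 69.270)
I(V) = 1
w = 92 (w = -4*(-23) = 92)
n = 1357627/213 (n = 1 + (29509/426)*92 = 1 + 1357414/213 = 1357627/213 ≈ 6373.8)
-n = -1*1357627/213 = -1357627/213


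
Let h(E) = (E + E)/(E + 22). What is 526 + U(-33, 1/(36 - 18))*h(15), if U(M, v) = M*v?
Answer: 19407/37 ≈ 524.51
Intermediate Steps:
h(E) = 2*E/(22 + E) (h(E) = (2*E)/(22 + E) = 2*E/(22 + E))
526 + U(-33, 1/(36 - 18))*h(15) = 526 + (-33/(36 - 18))*(2*15/(22 + 15)) = 526 + (-33/18)*(2*15/37) = 526 + (-33*1/18)*(2*15*(1/37)) = 526 - 11/6*30/37 = 526 - 55/37 = 19407/37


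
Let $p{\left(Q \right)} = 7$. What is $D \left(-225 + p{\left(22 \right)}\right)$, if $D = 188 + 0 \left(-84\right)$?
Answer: $-40984$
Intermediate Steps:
$D = 188$ ($D = 188 + 0 = 188$)
$D \left(-225 + p{\left(22 \right)}\right) = 188 \left(-225 + 7\right) = 188 \left(-218\right) = -40984$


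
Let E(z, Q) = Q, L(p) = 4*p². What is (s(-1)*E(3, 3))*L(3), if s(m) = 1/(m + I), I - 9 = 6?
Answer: 54/7 ≈ 7.7143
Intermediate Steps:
I = 15 (I = 9 + 6 = 15)
s(m) = 1/(15 + m) (s(m) = 1/(m + 15) = 1/(15 + m))
(s(-1)*E(3, 3))*L(3) = (3/(15 - 1))*(4*3²) = (3/14)*(4*9) = ((1/14)*3)*36 = (3/14)*36 = 54/7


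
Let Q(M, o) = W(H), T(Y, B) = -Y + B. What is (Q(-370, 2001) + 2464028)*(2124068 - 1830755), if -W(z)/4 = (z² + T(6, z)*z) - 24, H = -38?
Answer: 719103749580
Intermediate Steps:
T(Y, B) = B - Y
W(z) = 96 - 4*z² - 4*z*(-6 + z) (W(z) = -4*((z² + (z - 1*6)*z) - 24) = -4*((z² + (z - 6)*z) - 24) = -4*((z² + (-6 + z)*z) - 24) = -4*((z² + z*(-6 + z)) - 24) = -4*(-24 + z² + z*(-6 + z)) = 96 - 4*z² - 4*z*(-6 + z))
Q(M, o) = -12368 (Q(M, o) = 96 - 8*(-38)² + 24*(-38) = 96 - 8*1444 - 912 = 96 - 11552 - 912 = -12368)
(Q(-370, 2001) + 2464028)*(2124068 - 1830755) = (-12368 + 2464028)*(2124068 - 1830755) = 2451660*293313 = 719103749580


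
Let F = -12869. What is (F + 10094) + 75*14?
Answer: -1725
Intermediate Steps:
(F + 10094) + 75*14 = (-12869 + 10094) + 75*14 = -2775 + 1050 = -1725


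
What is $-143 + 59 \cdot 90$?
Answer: $5167$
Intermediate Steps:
$-143 + 59 \cdot 90 = -143 + 5310 = 5167$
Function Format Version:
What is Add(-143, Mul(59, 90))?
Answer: 5167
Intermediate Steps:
Add(-143, Mul(59, 90)) = Add(-143, 5310) = 5167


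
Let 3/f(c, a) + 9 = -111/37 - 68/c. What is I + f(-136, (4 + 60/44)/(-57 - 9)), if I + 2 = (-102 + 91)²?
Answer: 2731/23 ≈ 118.74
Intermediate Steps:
f(c, a) = 3/(-12 - 68/c) (f(c, a) = 3/(-9 + (-111/37 - 68/c)) = 3/(-9 + (-111*1/37 - 68/c)) = 3/(-9 + (-3 - 68/c)) = 3/(-12 - 68/c))
I = 119 (I = -2 + (-102 + 91)² = -2 + (-11)² = -2 + 121 = 119)
I + f(-136, (4 + 60/44)/(-57 - 9)) = 119 - 3*(-136)/(68 + 12*(-136)) = 119 - 3*(-136)/(68 - 1632) = 119 - 3*(-136)/(-1564) = 119 - 3*(-136)*(-1/1564) = 119 - 6/23 = 2731/23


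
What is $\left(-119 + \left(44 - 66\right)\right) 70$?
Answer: $-9870$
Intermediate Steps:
$\left(-119 + \left(44 - 66\right)\right) 70 = \left(-119 - 22\right) 70 = \left(-141\right) 70 = -9870$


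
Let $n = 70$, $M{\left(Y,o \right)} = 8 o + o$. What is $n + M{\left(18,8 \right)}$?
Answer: $142$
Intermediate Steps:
$M{\left(Y,o \right)} = 9 o$
$n + M{\left(18,8 \right)} = 70 + 9 \cdot 8 = 70 + 72 = 142$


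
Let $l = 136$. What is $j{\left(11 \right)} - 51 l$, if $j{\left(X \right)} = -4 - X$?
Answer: $-6951$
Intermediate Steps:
$j{\left(11 \right)} - 51 l = \left(-4 - 11\right) - 6936 = -15 - 6936 = -6951$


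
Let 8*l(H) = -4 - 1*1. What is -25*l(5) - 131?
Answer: -923/8 ≈ -115.38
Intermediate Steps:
l(H) = -5/8 (l(H) = (-4 - 1*1)/8 = (-4 - 1)/8 = (⅛)*(-5) = -5/8)
-25*l(5) - 131 = -25*(-5/8) - 131 = 125/8 - 131 = -923/8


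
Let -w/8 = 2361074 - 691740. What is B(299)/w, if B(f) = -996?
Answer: 249/3338668 ≈ 7.4581e-5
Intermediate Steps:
w = -13354672 (w = -8*(2361074 - 691740) = -8*1669334 = -13354672)
B(299)/w = -996/(-13354672) = -996*(-1/13354672) = 249/3338668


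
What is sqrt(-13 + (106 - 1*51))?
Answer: sqrt(42) ≈ 6.4807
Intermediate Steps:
sqrt(-13 + (106 - 1*51)) = sqrt(-13 + (106 - 51)) = sqrt(-13 + 55) = sqrt(42)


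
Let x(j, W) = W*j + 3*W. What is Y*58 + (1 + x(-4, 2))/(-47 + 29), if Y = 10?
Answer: 10441/18 ≈ 580.06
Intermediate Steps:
x(j, W) = 3*W + W*j
Y*58 + (1 + x(-4, 2))/(-47 + 29) = 10*58 + (1 + 2*(3 - 4))/(-47 + 29) = 580 + (1 + 2*(-1))/(-18) = 580 + (1 - 2)*(-1/18) = 580 - 1*(-1/18) = 580 + 1/18 = 10441/18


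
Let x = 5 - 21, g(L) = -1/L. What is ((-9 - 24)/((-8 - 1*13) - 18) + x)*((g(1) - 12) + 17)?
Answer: -788/13 ≈ -60.615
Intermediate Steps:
x = -16
((-9 - 24)/((-8 - 1*13) - 18) + x)*((g(1) - 12) + 17) = ((-9 - 24)/((-8 - 1*13) - 18) - 16)*((-1/1 - 12) + 17) = (-33/((-8 - 13) - 18) - 16)*((-1*1 - 12) + 17) = (-33/(-21 - 18) - 16)*((-1 - 12) + 17) = (-33/(-39) - 16)*(-13 + 17) = (-33*(-1/39) - 16)*4 = (11/13 - 16)*4 = -197/13*4 = -788/13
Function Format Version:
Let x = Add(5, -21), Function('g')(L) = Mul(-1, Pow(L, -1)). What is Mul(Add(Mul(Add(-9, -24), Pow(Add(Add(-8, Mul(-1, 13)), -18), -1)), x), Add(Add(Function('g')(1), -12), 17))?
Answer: Rational(-788, 13) ≈ -60.615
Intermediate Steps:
x = -16
Mul(Add(Mul(Add(-9, -24), Pow(Add(Add(-8, Mul(-1, 13)), -18), -1)), x), Add(Add(Function('g')(1), -12), 17)) = Mul(Add(Mul(Add(-9, -24), Pow(Add(Add(-8, Mul(-1, 13)), -18), -1)), -16), Add(Add(Mul(-1, Pow(1, -1)), -12), 17)) = Mul(Add(Mul(-33, Pow(Add(Add(-8, -13), -18), -1)), -16), Add(Add(Mul(-1, 1), -12), 17)) = Mul(Add(Mul(-33, Pow(Add(-21, -18), -1)), -16), Add(Add(-1, -12), 17)) = Mul(Add(Mul(-33, Pow(-39, -1)), -16), Add(-13, 17)) = Mul(Add(Mul(-33, Rational(-1, 39)), -16), 4) = Mul(Add(Rational(11, 13), -16), 4) = Mul(Rational(-197, 13), 4) = Rational(-788, 13)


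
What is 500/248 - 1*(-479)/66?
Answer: 9487/1023 ≈ 9.2737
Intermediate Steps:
500/248 - 1*(-479)/66 = 500*(1/248) + 479*(1/66) = 125/62 + 479/66 = 9487/1023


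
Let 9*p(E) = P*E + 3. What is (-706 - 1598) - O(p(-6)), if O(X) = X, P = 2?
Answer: -2303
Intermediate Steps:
p(E) = 1/3 + 2*E/9 (p(E) = (2*E + 3)/9 = (3 + 2*E)/9 = 1/3 + 2*E/9)
(-706 - 1598) - O(p(-6)) = (-706 - 1598) - (1/3 + (2/9)*(-6)) = -2304 - (1/3 - 4/3) = -2304 - 1*(-1) = -2304 + 1 = -2303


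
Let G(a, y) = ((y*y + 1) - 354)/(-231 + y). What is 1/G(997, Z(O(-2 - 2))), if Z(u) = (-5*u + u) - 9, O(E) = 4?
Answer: -16/17 ≈ -0.94118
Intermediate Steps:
Z(u) = -9 - 4*u (Z(u) = -4*u - 9 = -9 - 4*u)
G(a, y) = (-353 + y²)/(-231 + y) (G(a, y) = ((y² + 1) - 354)/(-231 + y) = ((1 + y²) - 354)/(-231 + y) = (-353 + y²)/(-231 + y))
1/G(997, Z(O(-2 - 2))) = 1/((-353 + (-9 - 4*4)²)/(-231 + (-9 - 4*4))) = 1/((-353 + (-9 - 16)²)/(-231 + (-9 - 16))) = 1/((-353 + (-25)²)/(-231 - 25)) = 1/((-353 + 625)/(-256)) = 1/(-1/256*272) = 1/(-17/16) = -16/17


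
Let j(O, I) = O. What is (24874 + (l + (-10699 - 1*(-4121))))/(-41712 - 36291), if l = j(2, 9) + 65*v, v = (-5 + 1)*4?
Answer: -17258/78003 ≈ -0.22125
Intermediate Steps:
v = -16 (v = -4*4 = -16)
l = -1038 (l = 2 + 65*(-16) = 2 - 1040 = -1038)
(24874 + (l + (-10699 - 1*(-4121))))/(-41712 - 36291) = (24874 + (-1038 + (-10699 - 1*(-4121))))/(-41712 - 36291) = (24874 + (-1038 + (-10699 + 4121)))/(-78003) = (24874 + (-1038 - 6578))*(-1/78003) = (24874 - 7616)*(-1/78003) = 17258*(-1/78003) = -17258/78003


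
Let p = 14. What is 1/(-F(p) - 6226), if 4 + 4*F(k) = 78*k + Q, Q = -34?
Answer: -2/12979 ≈ -0.00015410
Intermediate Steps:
F(k) = -19/2 + 39*k/2 (F(k) = -1 + (78*k - 34)/4 = -1 + (-34 + 78*k)/4 = -1 + (-17/2 + 39*k/2) = -19/2 + 39*k/2)
1/(-F(p) - 6226) = 1/(-(-19/2 + (39/2)*14) - 6226) = 1/(-(-19/2 + 273) - 6226) = 1/(-1*527/2 - 6226) = 1/(-527/2 - 6226) = 1/(-12979/2) = -2/12979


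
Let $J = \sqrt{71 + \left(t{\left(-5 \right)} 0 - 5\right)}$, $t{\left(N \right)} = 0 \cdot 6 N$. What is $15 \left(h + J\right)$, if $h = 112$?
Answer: $1680 + 15 \sqrt{66} \approx 1801.9$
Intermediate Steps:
$t{\left(N \right)} = 0$ ($t{\left(N \right)} = 0 N = 0$)
$J = \sqrt{66}$ ($J = \sqrt{71 + \left(0 \cdot 0 - 5\right)} = \sqrt{71 + \left(0 - 5\right)} = \sqrt{71 - 5} = \sqrt{66} \approx 8.124$)
$15 \left(h + J\right) = 15 \left(112 + \sqrt{66}\right) = 1680 + 15 \sqrt{66}$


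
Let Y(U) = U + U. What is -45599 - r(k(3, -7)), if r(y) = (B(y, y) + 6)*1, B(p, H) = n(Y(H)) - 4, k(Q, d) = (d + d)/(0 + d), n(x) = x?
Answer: -45605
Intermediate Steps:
Y(U) = 2*U
k(Q, d) = 2 (k(Q, d) = (2*d)/d = 2)
B(p, H) = -4 + 2*H (B(p, H) = 2*H - 4 = -4 + 2*H)
r(y) = 2 + 2*y (r(y) = ((-4 + 2*y) + 6)*1 = (2 + 2*y)*1 = 2 + 2*y)
-45599 - r(k(3, -7)) = -45599 - (2 + 2*2) = -45599 - (2 + 4) = -45599 - 1*6 = -45599 - 6 = -45605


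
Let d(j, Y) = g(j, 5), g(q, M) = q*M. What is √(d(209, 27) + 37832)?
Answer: √38877 ≈ 197.17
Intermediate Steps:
g(q, M) = M*q
d(j, Y) = 5*j
√(d(209, 27) + 37832) = √(5*209 + 37832) = √(1045 + 37832) = √38877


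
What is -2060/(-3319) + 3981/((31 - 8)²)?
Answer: 14302679/1755751 ≈ 8.1462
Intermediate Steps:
-2060/(-3319) + 3981/((31 - 8)²) = -2060*(-1/3319) + 3981/(23²) = 2060/3319 + 3981/529 = 14302679/1755751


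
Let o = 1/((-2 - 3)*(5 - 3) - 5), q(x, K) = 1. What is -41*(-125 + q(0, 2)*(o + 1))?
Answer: 76301/15 ≈ 5086.7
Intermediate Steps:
o = -1/15 (o = 1/(-5*2 - 5) = 1/(-10 - 5) = 1/(-15) = -1/15 ≈ -0.066667)
-41*(-125 + q(0, 2)*(o + 1)) = -41*(-125 + 1*(-1/15 + 1)) = -41*(-125 + 1*(14/15)) = -41*(-125 + 14/15) = -41*(-1861/15) = 76301/15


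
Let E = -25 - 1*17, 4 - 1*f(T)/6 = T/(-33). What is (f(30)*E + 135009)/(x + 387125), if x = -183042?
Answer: 1471491/2244913 ≈ 0.65548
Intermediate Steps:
f(T) = 24 + 2*T/11 (f(T) = 24 - 6*T/(-33) = 24 - 6*T*(-1)/33 = 24 - (-2)*T/11 = 24 + 2*T/11)
E = -42 (E = -25 - 17 = -42)
(f(30)*E + 135009)/(x + 387125) = ((24 + (2/11)*30)*(-42) + 135009)/(-183042 + 387125) = ((24 + 60/11)*(-42) + 135009)/204083 = ((324/11)*(-42) + 135009)*(1/204083) = (-13608/11 + 135009)*(1/204083) = (1471491/11)*(1/204083) = 1471491/2244913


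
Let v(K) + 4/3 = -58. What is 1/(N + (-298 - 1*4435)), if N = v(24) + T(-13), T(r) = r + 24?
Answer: -3/14344 ≈ -0.00020915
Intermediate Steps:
v(K) = -178/3 (v(K) = -4/3 - 58 = -178/3)
T(r) = 24 + r
N = -145/3 (N = -178/3 + (24 - 13) = -178/3 + 11 = -145/3 ≈ -48.333)
1/(N + (-298 - 1*4435)) = 1/(-145/3 + (-298 - 1*4435)) = 1/(-145/3 + (-298 - 4435)) = 1/(-145/3 - 4733) = 1/(-14344/3) = -3/14344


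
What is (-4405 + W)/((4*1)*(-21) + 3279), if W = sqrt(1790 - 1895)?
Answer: -881/639 + I*sqrt(105)/3195 ≈ -1.3787 + 0.0032072*I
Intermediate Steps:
W = I*sqrt(105) (W = sqrt(-105) = I*sqrt(105) ≈ 10.247*I)
(-4405 + W)/((4*1)*(-21) + 3279) = (-4405 + I*sqrt(105))/((4*1)*(-21) + 3279) = (-4405 + I*sqrt(105))/(4*(-21) + 3279) = (-4405 + I*sqrt(105))/(-84 + 3279) = (-4405 + I*sqrt(105))/3195 = (-4405 + I*sqrt(105))*(1/3195) = -881/639 + I*sqrt(105)/3195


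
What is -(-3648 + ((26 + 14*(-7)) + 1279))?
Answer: 2441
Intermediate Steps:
-(-3648 + ((26 + 14*(-7)) + 1279)) = -(-3648 + ((26 - 98) + 1279)) = -(-3648 + (-72 + 1279)) = -(-3648 + 1207) = -1*(-2441) = 2441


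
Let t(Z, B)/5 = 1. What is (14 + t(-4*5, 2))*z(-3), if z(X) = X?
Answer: -57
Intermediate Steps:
t(Z, B) = 5 (t(Z, B) = 5*1 = 5)
(14 + t(-4*5, 2))*z(-3) = (14 + 5)*(-3) = 19*(-3) = -57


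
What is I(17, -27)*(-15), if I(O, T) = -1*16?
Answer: 240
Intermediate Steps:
I(O, T) = -16
I(17, -27)*(-15) = -16*(-15) = 240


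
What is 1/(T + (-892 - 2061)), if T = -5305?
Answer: -1/8258 ≈ -0.00012109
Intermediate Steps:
1/(T + (-892 - 2061)) = 1/(-5305 + (-892 - 2061)) = 1/(-5305 - 2953) = 1/(-8258) = -1/8258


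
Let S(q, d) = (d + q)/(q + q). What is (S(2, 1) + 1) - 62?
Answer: -241/4 ≈ -60.250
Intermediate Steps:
S(q, d) = (d + q)/(2*q) (S(q, d) = (d + q)/((2*q)) = (d + q)*(1/(2*q)) = (d + q)/(2*q))
(S(2, 1) + 1) - 62 = ((½)*(1 + 2)/2 + 1) - 62 = ((½)*(½)*3 + 1) - 62 = (¾ + 1) - 62 = 7/4 - 62 = -241/4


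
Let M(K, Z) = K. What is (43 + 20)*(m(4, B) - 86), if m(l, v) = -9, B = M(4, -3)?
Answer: -5985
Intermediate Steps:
B = 4
(43 + 20)*(m(4, B) - 86) = (43 + 20)*(-9 - 86) = 63*(-95) = -5985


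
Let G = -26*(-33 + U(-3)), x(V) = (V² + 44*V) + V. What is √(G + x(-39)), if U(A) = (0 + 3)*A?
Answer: √858 ≈ 29.292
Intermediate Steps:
x(V) = V² + 45*V
U(A) = 3*A
G = 1092 (G = -26*(-33 + 3*(-3)) = -26*(-33 - 9) = -26*(-42) = 1092)
√(G + x(-39)) = √(1092 - 39*(45 - 39)) = √(1092 - 39*6) = √(1092 - 234) = √858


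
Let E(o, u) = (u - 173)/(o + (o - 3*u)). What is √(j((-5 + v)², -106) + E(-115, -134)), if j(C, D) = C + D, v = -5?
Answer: I*√57577/86 ≈ 2.7901*I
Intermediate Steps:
E(o, u) = (-173 + u)/(-3*u + 2*o)
√(j((-5 + v)², -106) + E(-115, -134)) = √(((-5 - 5)² - 106) + (-173 - 134)/(-3*(-134) + 2*(-115))) = √(((-10)² - 106) - 307/(402 - 230)) = √((100 - 106) - 307/172) = √(-6 + (1/172)*(-307)) = √(-6 - 307/172) = √(-1339/172) = I*√57577/86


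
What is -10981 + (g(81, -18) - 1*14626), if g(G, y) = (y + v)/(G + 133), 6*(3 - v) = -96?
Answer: -5479897/214 ≈ -25607.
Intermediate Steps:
v = 19 (v = 3 - 1/6*(-96) = 3 + 16 = 19)
g(G, y) = (19 + y)/(133 + G) (g(G, y) = (y + 19)/(G + 133) = (19 + y)/(133 + G))
-10981 + (g(81, -18) - 1*14626) = -10981 + ((19 - 18)/(133 + 81) - 1*14626) = -10981 + (1/214 - 14626) = -10981 - 3129963/214 = -5479897/214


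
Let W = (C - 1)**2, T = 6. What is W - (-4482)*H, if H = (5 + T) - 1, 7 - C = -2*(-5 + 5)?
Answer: 44856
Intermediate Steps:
C = 7 (C = 7 - (-2)*(-5 + 5) = 7 - (-2)*0 = 7 - 1*0 = 7 + 0 = 7)
H = 10 (H = (5 + 6) - 1 = 11 - 1 = 10)
W = 36 (W = (7 - 1)**2 = 6**2 = 36)
W - (-4482)*H = 36 - (-4482)*10 = 36 - 54*(-830) = 36 + 44820 = 44856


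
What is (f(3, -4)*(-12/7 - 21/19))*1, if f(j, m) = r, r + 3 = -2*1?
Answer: 1875/133 ≈ 14.098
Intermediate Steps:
r = -5 (r = -3 - 2*1 = -3 - 2 = -5)
f(j, m) = -5
(f(3, -4)*(-12/7 - 21/19))*1 = -5*(-12/7 - 21/19)*1 = -5*(-375/133)*1 = (1875/133)*1 = 1875/133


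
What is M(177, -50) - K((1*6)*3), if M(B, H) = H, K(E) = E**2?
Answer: -374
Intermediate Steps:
M(177, -50) - K((1*6)*3) = -50 - ((1*6)*3)**2 = -50 - (6*3)**2 = -50 - 1*18**2 = -50 - 1*324 = -50 - 324 = -374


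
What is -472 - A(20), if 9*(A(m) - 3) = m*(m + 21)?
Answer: -5095/9 ≈ -566.11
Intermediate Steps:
A(m) = 3 + m*(21 + m)/9 (A(m) = 3 + (m*(m + 21))/9 = 3 + (m*(21 + m))/9 = 3 + m*(21 + m)/9)
-472 - A(20) = -472 - (3 + (1/9)*20**2 + (7/3)*20) = -472 - (3 + (1/9)*400 + 140/3) = -472 - (3 + 400/9 + 140/3) = -472 - 1*847/9 = -472 - 847/9 = -5095/9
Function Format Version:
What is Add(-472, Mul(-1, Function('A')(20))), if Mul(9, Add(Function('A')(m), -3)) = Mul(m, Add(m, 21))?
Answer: Rational(-5095, 9) ≈ -566.11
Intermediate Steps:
Function('A')(m) = Add(3, Mul(Rational(1, 9), m, Add(21, m))) (Function('A')(m) = Add(3, Mul(Rational(1, 9), Mul(m, Add(m, 21)))) = Add(3, Mul(Rational(1, 9), Mul(m, Add(21, m)))) = Add(3, Mul(Rational(1, 9), m, Add(21, m))))
Add(-472, Mul(-1, Function('A')(20))) = Add(-472, Mul(-1, Add(3, Mul(Rational(1, 9), Pow(20, 2)), Mul(Rational(7, 3), 20)))) = Add(-472, Mul(-1, Add(3, Mul(Rational(1, 9), 400), Rational(140, 3)))) = Add(-472, Mul(-1, Add(3, Rational(400, 9), Rational(140, 3)))) = Add(-472, Mul(-1, Rational(847, 9))) = Add(-472, Rational(-847, 9)) = Rational(-5095, 9)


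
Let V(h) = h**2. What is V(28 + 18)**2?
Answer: 4477456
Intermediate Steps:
V(28 + 18)**2 = ((28 + 18)**2)**2 = (46**2)**2 = 2116**2 = 4477456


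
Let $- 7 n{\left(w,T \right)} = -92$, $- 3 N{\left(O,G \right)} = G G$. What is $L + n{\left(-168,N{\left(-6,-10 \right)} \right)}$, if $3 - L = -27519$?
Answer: $\frac{192746}{7} \approx 27535.0$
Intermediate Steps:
$L = 27522$ ($L = 3 - -27519 = 3 + 27519 = 27522$)
$N{\left(O,G \right)} = - \frac{G^{2}}{3}$ ($N{\left(O,G \right)} = - \frac{G G}{3} = - \frac{G^{2}}{3}$)
$n{\left(w,T \right)} = \frac{92}{7}$ ($n{\left(w,T \right)} = \left(- \frac{1}{7}\right) \left(-92\right) = \frac{92}{7}$)
$L + n{\left(-168,N{\left(-6,-10 \right)} \right)} = 27522 + \frac{92}{7} = \frac{192746}{7}$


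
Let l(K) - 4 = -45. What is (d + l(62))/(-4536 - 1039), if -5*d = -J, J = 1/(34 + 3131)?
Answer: 648824/88224375 ≈ 0.0073542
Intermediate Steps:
l(K) = -41 (l(K) = 4 - 45 = -41)
J = 1/3165 ≈ 0.00031596
d = 1/15825 (d = -(-1)/(5*3165) = -1/5*(-1/3165) = 1/15825 ≈ 6.3191e-5)
(d + l(62))/(-4536 - 1039) = (1/15825 - 41)/(-4536 - 1039) = -648824/15825/(-5575) = -648824/15825*(-1/5575) = 648824/88224375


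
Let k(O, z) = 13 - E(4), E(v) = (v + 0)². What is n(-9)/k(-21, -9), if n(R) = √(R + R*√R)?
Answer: -√(-1 - 3*I) ≈ -1.0398 + 1.4426*I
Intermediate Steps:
E(v) = v²
k(O, z) = -3 (k(O, z) = 13 - 1*4² = 13 - 1*16 = 13 - 16 = -3)
n(R) = √(R + R^(3/2))
n(-9)/k(-21, -9) = √(-9 + (-9)^(3/2))/(-3) = √(-9 - 27*I)*(-⅓) = -√(-9 - 27*I)/3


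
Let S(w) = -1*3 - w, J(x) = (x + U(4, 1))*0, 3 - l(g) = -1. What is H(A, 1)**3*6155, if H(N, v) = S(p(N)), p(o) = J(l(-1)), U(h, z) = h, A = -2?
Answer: -166185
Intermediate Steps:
l(g) = 4 (l(g) = 3 - 1*(-1) = 3 + 1 = 4)
J(x) = 0 (J(x) = (x + 4)*0 = (4 + x)*0 = 0)
p(o) = 0
S(w) = -3 - w
H(N, v) = -3 (H(N, v) = -3 - 1*0 = -3 + 0 = -3)
H(A, 1)**3*6155 = (-3)**3*6155 = -27*6155 = -166185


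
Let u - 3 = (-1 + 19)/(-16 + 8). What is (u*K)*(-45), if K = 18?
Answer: -1215/2 ≈ -607.50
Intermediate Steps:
u = ¾ (u = 3 + (-1 + 19)/(-16 + 8) = 3 + 18/(-8) = 3 + 18*(-⅛) = 3 - 9/4 = ¾ ≈ 0.75000)
(u*K)*(-45) = ((¾)*18)*(-45) = (27/2)*(-45) = -1215/2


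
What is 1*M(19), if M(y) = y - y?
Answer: 0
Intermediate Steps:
M(y) = 0
1*M(19) = 1*0 = 0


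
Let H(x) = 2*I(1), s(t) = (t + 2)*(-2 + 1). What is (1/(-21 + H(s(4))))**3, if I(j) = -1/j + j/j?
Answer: -1/9261 ≈ -0.00010798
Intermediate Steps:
s(t) = -2 - t (s(t) = (2 + t)*(-1) = -2 - t)
I(j) = 1 - 1/j (I(j) = -1/j + 1 = 1 - 1/j)
H(x) = 0 (H(x) = 2*((-1 + 1)/1) = 2*(1*0) = 2*0 = 0)
(1/(-21 + H(s(4))))**3 = (1/(-21 + 0))**3 = (1/(-21))**3 = (-1/21)**3 = -1/9261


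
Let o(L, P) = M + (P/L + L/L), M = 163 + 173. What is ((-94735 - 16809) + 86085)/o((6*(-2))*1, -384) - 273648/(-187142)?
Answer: -2331736033/34527699 ≈ -67.532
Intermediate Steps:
M = 336
o(L, P) = 337 + P/L (o(L, P) = 336 + (P/L + L/L) = 336 + (P/L + 1) = 336 + (1 + P/L) = 337 + P/L)
((-94735 - 16809) + 86085)/o((6*(-2))*1, -384) - 273648/(-187142) = ((-94735 - 16809) + 86085)/(337 - 384/((6*(-2))*1)) - 273648/(-187142) = (-111544 + 86085)/(337 - 384/((-12*1))) - 273648*(-1/187142) = -25459/(337 - 384/(-12)) + 136824/93571 = -25459/(337 - 384*(-1/12)) + 136824/93571 = -25459/(337 + 32) + 136824/93571 = -25459/369 + 136824/93571 = -2331736033/34527699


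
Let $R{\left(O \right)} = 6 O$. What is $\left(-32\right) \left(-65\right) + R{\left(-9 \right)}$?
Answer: $2026$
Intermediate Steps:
$\left(-32\right) \left(-65\right) + R{\left(-9 \right)} = \left(-32\right) \left(-65\right) + 6 \left(-9\right) = 2080 - 54 = 2026$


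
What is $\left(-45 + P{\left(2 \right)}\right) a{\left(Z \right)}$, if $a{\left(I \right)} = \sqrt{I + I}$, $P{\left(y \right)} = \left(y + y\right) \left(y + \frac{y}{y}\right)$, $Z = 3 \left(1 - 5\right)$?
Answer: $- 66 i \sqrt{6} \approx - 161.67 i$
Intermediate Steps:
$Z = -12$ ($Z = 3 \left(1 - 5\right) = 3 \left(-4\right) = -12$)
$P{\left(y \right)} = 2 y \left(1 + y\right)$ ($P{\left(y \right)} = 2 y \left(y + 1\right) = 2 y \left(1 + y\right)$)
$a{\left(I \right)} = \sqrt{2} \sqrt{I}$ ($a{\left(I \right)} = \sqrt{2 I} = \sqrt{2} \sqrt{I}$)
$\left(-45 + P{\left(2 \right)}\right) a{\left(Z \right)} = \left(-45 + 2 \cdot 2 \left(1 + 2\right)\right) \sqrt{2} \sqrt{-12} = \left(-45 + 2 \cdot 2 \cdot 3\right) \sqrt{2} \cdot 2 i \sqrt{3} = \left(-45 + 12\right) 2 i \sqrt{6} = - 33 \cdot 2 i \sqrt{6} = - 66 i \sqrt{6}$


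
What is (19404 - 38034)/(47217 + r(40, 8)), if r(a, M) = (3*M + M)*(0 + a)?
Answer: -18630/48497 ≈ -0.38415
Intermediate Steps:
r(a, M) = 4*M*a (r(a, M) = (4*M)*a = 4*M*a)
(19404 - 38034)/(47217 + r(40, 8)) = (19404 - 38034)/(47217 + 4*8*40) = -18630/(47217 + 1280) = -18630/48497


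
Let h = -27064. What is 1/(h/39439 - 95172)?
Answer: -39439/3753515572 ≈ -1.0507e-5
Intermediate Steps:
1/(h/39439 - 95172) = 1/(-27064/39439 - 95172) = 1/(-3753515572/39439) = -39439/3753515572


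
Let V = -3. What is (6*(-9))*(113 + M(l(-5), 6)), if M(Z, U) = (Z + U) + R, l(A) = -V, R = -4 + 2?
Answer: -6480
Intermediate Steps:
R = -2
l(A) = 3 (l(A) = -1*(-3) = 3)
M(Z, U) = -2 + U + Z (M(Z, U) = (Z + U) - 2 = (U + Z) - 2 = -2 + U + Z)
(6*(-9))*(113 + M(l(-5), 6)) = (6*(-9))*(113 + (-2 + 6 + 3)) = -54*(113 + 7) = -54*120 = -6480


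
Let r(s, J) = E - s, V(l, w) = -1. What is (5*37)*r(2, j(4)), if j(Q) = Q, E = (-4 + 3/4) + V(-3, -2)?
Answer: -4625/4 ≈ -1156.3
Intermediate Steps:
E = -17/4 (E = (-4 + 3/4) - 1 = -13/4 - 1 = -17/4 ≈ -4.2500)
r(s, J) = -17/4 - s
(5*37)*r(2, j(4)) = (5*37)*(-17/4 - 1*2) = 185*(-17/4 - 2) = 185*(-25/4) = -4625/4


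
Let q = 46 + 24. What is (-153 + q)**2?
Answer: 6889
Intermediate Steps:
q = 70
(-153 + q)**2 = (-153 + 70)**2 = (-83)**2 = 6889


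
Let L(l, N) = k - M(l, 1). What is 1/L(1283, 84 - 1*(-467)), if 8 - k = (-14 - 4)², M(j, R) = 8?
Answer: -1/324 ≈ -0.0030864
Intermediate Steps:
k = -316 (k = 8 - (-14 - 4)² = 8 - 1*(-18)² = 8 - 1*324 = 8 - 324 = -316)
L(l, N) = -324 (L(l, N) = -316 - 1*8 = -316 - 8 = -324)
1/L(1283, 84 - 1*(-467)) = 1/(-324) = -1/324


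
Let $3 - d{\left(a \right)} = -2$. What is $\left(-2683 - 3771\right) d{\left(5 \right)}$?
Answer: $-32270$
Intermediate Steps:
$d{\left(a \right)} = 5$ ($d{\left(a \right)} = 3 - -2 = 3 + 2 = 5$)
$\left(-2683 - 3771\right) d{\left(5 \right)} = \left(-2683 - 3771\right) 5 = \left(-6454\right) 5 = -32270$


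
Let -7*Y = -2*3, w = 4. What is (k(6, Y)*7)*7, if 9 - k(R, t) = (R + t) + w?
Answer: -91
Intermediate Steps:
Y = 6/7 (Y = -(-2)*3/7 = -⅐*(-6) = 6/7 ≈ 0.85714)
k(R, t) = 5 - R - t (k(R, t) = 9 - ((R + t) + 4) = 9 - (4 + R + t) = 9 + (-4 - R - t) = 5 - R - t)
(k(6, Y)*7)*7 = ((5 - 1*6 - 1*6/7)*7)*7 = ((5 - 6 - 6/7)*7)*7 = -13/7*7*7 = -13*7 = -91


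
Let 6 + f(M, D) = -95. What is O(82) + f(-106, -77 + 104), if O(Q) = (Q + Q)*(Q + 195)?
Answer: 45327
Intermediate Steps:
f(M, D) = -101 (f(M, D) = -6 - 95 = -101)
O(Q) = 2*Q*(195 + Q) (O(Q) = (2*Q)*(195 + Q) = 2*Q*(195 + Q))
O(82) + f(-106, -77 + 104) = 2*82*(195 + 82) - 101 = 2*82*277 - 101 = 45428 - 101 = 45327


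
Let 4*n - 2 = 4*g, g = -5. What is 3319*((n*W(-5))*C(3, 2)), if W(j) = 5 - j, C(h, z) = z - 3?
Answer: 149355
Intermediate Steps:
n = -9/2 (n = 1/2 + (4*(-5))/4 = 1/2 + (1/4)*(-20) = 1/2 - 5 = -9/2 ≈ -4.5000)
C(h, z) = -3 + z
3319*((n*W(-5))*C(3, 2)) = 3319*((-9*(5 - 1*(-5))/2)*(-3 + 2)) = 3319*(-9*(5 + 5)/2*(-1)) = 3319*(-9/2*10*(-1)) = 3319*(-45*(-1)) = 3319*45 = 149355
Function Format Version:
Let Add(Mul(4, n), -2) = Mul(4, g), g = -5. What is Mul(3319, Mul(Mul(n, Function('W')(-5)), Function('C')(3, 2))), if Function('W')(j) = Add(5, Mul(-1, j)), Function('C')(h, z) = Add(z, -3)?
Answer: 149355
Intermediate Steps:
n = Rational(-9, 2) (n = Add(Rational(1, 2), Mul(Rational(1, 4), Mul(4, -5))) = Add(Rational(1, 2), Mul(Rational(1, 4), -20)) = Add(Rational(1, 2), -5) = Rational(-9, 2) ≈ -4.5000)
Function('C')(h, z) = Add(-3, z)
Mul(3319, Mul(Mul(n, Function('W')(-5)), Function('C')(3, 2))) = Mul(3319, Mul(Mul(Rational(-9, 2), Add(5, Mul(-1, -5))), Add(-3, 2))) = Mul(3319, Mul(Mul(Rational(-9, 2), Add(5, 5)), -1)) = Mul(3319, Mul(Mul(Rational(-9, 2), 10), -1)) = Mul(3319, Mul(-45, -1)) = Mul(3319, 45) = 149355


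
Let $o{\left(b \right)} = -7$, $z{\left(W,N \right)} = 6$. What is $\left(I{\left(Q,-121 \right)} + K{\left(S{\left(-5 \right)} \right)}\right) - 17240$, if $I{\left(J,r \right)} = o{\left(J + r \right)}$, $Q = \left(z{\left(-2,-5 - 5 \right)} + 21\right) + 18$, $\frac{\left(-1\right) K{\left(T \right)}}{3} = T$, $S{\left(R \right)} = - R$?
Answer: $-17262$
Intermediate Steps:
$K{\left(T \right)} = - 3 T$
$Q = 45$ ($Q = \left(6 + 21\right) + 18 = 27 + 18 = 45$)
$I{\left(J,r \right)} = -7$
$\left(I{\left(Q,-121 \right)} + K{\left(S{\left(-5 \right)} \right)}\right) - 17240 = \left(-7 - 3 \left(\left(-1\right) \left(-5\right)\right)\right) - 17240 = \left(-7 - 15\right) - 17240 = -22 - 17240 = -17262$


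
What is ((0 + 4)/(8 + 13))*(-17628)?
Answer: -23504/7 ≈ -3357.7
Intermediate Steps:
((0 + 4)/(8 + 13))*(-17628) = (4/21)*(-17628) = -23504/7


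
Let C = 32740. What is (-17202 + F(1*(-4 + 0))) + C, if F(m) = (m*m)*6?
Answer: 15634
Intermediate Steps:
F(m) = 6*m² (F(m) = m²*6 = 6*m²)
(-17202 + F(1*(-4 + 0))) + C = (-17202 + 6*(1*(-4 + 0))²) + 32740 = (-17202 + 6*(1*(-4))²) + 32740 = (-17202 + 6*(-4)²) + 32740 = (-17202 + 6*16) + 32740 = (-17202 + 96) + 32740 = -17106 + 32740 = 15634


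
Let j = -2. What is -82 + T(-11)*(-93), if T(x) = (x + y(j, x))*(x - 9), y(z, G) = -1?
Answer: -22402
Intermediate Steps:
T(x) = (-1 + x)*(-9 + x) (T(x) = (x - 1)*(x - 9) = (-1 + x)*(-9 + x))
-82 + T(-11)*(-93) = -82 + (9 + (-11)² - 10*(-11))*(-93) = -82 + (9 + 121 + 110)*(-93) = -82 + 240*(-93) = -82 - 22320 = -22402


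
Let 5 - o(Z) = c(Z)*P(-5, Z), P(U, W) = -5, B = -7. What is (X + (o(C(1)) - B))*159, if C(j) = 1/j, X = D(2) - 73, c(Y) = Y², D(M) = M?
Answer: -8586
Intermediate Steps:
X = -71 (X = 2 - 73 = -71)
o(Z) = 5 + 5*Z² (o(Z) = 5 - Z²*(-5) = 5 - (-5)*Z² = 5 + 5*Z²)
(X + (o(C(1)) - B))*159 = (-71 + ((5 + 5*(1/1)²) - 1*(-7)))*159 = (-71 + ((5 + 5*1²) + 7))*159 = (-71 + ((5 + 5*1) + 7))*159 = (-71 + ((5 + 5) + 7))*159 = (-71 + (10 + 7))*159 = (-71 + 17)*159 = -54*159 = -8586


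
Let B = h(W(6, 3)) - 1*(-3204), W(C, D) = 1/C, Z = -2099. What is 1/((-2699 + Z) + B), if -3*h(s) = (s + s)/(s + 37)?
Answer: -669/1066388 ≈ -0.00062735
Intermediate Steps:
h(s) = -2*s/(3*(37 + s)) (h(s) = -(s + s)/(3*(s + 37)) = -2*s/(3*(37 + s)))
B = 2143474/669 (B = -2/(6*(111 + 3/6)) - 1*(-3204) = -2*1/6/(111 + 3*(1/6)) + 3204 = -2*1/6/(111 + 1/2) + 3204 = -2*1/6/223/2 + 3204 = -2*1/6*2/223 + 3204 = -2/669 + 3204 = 2143474/669 ≈ 3204.0)
1/((-2699 + Z) + B) = 1/((-2699 - 2099) + 2143474/669) = 1/(-4798 + 2143474/669) = 1/(-1066388/669) = -669/1066388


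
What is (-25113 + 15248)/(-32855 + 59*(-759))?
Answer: 9865/77636 ≈ 0.12707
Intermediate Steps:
(-25113 + 15248)/(-32855 + 59*(-759)) = -9865/(-32855 - 44781) = -9865/(-77636) = -9865*(-1/77636) = 9865/77636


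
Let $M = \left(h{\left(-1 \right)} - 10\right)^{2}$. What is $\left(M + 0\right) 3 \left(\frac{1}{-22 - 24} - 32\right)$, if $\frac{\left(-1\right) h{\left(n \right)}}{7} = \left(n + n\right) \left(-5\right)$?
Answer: $- \frac{14140800}{23} \approx -6.1482 \cdot 10^{5}$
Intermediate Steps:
$h{\left(n \right)} = 70 n$ ($h{\left(n \right)} = - 7 \left(n + n\right) \left(-5\right) = - 7 \cdot 2 n \left(-5\right) = - 7 \left(- 10 n\right) = 70 n$)
$M = 6400$ ($M = \left(70 \left(-1\right) - 10\right)^{2} = \left(-70 - 10\right)^{2} = \left(-80\right)^{2} = 6400$)
$\left(M + 0\right) 3 \left(\frac{1}{-22 - 24} - 32\right) = \left(6400 + 0\right) 3 \left(\frac{1}{-22 - 24} - 32\right) = 6400 \cdot 3 \left(\frac{1}{-46} - 32\right) = 19200 \left(- \frac{1}{46} - 32\right) = 19200 \left(- \frac{1473}{46}\right) = - \frac{14140800}{23}$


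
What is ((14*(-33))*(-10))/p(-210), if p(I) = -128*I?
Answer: 11/64 ≈ 0.17188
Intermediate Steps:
((14*(-33))*(-10))/p(-210) = ((14*(-33))*(-10))/((-128*(-210))) = -462*(-10)/26880 = 4620*(1/26880) = 11/64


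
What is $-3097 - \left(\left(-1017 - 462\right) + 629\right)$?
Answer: $-2247$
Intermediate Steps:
$-3097 - \left(\left(-1017 - 462\right) + 629\right) = -3097 - \left(-1479 + 629\right) = -3097 - -850 = -3097 + 850 = -2247$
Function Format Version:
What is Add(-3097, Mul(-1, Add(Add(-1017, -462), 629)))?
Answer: -2247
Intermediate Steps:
Add(-3097, Mul(-1, Add(Add(-1017, -462), 629))) = Add(-3097, Mul(-1, Add(-1479, 629))) = Add(-3097, Mul(-1, -850)) = Add(-3097, 850) = -2247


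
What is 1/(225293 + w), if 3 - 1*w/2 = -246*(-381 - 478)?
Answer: -1/197329 ≈ -5.0677e-6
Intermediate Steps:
w = -422622 (w = 6 - (-492)*(-381 - 478) = 6 - (-492)*(-859) = 6 - 2*211314 = 6 - 422628 = -422622)
1/(225293 + w) = 1/(225293 - 422622) = 1/(-197329) = -1/197329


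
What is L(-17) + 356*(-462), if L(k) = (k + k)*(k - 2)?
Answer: -163826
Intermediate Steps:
L(k) = 2*k*(-2 + k) (L(k) = (2*k)*(-2 + k) = 2*k*(-2 + k))
L(-17) + 356*(-462) = 2*(-17)*(-2 - 17) + 356*(-462) = 2*(-17)*(-19) - 164472 = 646 - 164472 = -163826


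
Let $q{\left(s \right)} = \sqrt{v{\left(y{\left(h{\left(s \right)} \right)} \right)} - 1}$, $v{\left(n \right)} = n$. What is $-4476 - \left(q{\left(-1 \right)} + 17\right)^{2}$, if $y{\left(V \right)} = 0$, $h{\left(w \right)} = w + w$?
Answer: $-4764 - 34 i \approx -4764.0 - 34.0 i$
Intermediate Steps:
$h{\left(w \right)} = 2 w$
$q{\left(s \right)} = i$ ($q{\left(s \right)} = \sqrt{0 - 1} = \sqrt{-1} = i$)
$-4476 - \left(q{\left(-1 \right)} + 17\right)^{2} = -4476 - \left(i + 17\right)^{2} = -4476 - \left(17 + i\right)^{2}$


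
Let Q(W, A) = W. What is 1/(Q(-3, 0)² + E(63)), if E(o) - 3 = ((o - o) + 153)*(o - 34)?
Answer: 1/4449 ≈ 0.00022477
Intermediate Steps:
E(o) = -5199 + 153*o (E(o) = 3 + ((o - o) + 153)*(o - 34) = 3 + (0 + 153)*(-34 + o) = 3 + 153*(-34 + o) = 3 + (-5202 + 153*o) = -5199 + 153*o)
1/(Q(-3, 0)² + E(63)) = 1/((-3)² + (-5199 + 153*63)) = 1/(9 + (-5199 + 9639)) = 1/(9 + 4440) = 1/4449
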